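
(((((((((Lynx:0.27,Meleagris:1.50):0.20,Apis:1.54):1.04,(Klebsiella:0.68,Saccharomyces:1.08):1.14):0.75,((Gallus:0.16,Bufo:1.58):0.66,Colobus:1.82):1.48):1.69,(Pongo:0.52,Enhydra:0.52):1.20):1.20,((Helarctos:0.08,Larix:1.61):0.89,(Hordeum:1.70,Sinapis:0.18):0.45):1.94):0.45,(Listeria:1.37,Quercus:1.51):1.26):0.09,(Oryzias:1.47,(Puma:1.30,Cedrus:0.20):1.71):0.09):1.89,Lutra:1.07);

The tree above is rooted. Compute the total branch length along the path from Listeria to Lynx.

The path runs Listeria → … → MRCA → … → Lynx; the MRCA is the node subtending (((((((Lynx,Meleagris),Apis),(Klebsiella,Saccharomyces)),((Gallus,Bufo),Colobus)),(Pongo,Enhydra)),((Helarctos,Larix),(Hordeum,Sinapis))),(Listeria,Quercus)).
Branch lengths along that path: 1.37 + 1.26 + 0.45 + 1.20 + 1.69 + 0.75 + 1.04 + 0.20 + 0.27 = 8.23.

8.23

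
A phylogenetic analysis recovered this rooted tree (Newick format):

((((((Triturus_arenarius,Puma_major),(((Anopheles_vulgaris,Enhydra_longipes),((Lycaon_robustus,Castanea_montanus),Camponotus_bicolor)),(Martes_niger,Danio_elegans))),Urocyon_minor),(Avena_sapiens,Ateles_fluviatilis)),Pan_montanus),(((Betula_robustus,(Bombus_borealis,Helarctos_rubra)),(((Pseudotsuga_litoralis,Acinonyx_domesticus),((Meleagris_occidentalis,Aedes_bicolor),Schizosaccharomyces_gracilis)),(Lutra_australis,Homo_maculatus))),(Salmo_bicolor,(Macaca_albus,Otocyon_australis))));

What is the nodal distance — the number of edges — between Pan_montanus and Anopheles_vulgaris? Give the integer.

8

The MRCA of Pan_montanus and Anopheles_vulgaris is the node subtending (((((Triturus_arenarius,Puma_major),(((Anopheles_vulgaris,Enhydra_longipes),((Lycaon_robustus,Castanea_montanus),Camponotus_bicolor)),(Martes_niger,Danio_elegans))),Urocyon_minor),(Avena_sapiens,Ateles_fluviatilis)),Pan_montanus).
From Pan_montanus up to that node: 1 branch. From Anopheles_vulgaris up to the same node: 7 branches. Total: 1 + 7 = 8.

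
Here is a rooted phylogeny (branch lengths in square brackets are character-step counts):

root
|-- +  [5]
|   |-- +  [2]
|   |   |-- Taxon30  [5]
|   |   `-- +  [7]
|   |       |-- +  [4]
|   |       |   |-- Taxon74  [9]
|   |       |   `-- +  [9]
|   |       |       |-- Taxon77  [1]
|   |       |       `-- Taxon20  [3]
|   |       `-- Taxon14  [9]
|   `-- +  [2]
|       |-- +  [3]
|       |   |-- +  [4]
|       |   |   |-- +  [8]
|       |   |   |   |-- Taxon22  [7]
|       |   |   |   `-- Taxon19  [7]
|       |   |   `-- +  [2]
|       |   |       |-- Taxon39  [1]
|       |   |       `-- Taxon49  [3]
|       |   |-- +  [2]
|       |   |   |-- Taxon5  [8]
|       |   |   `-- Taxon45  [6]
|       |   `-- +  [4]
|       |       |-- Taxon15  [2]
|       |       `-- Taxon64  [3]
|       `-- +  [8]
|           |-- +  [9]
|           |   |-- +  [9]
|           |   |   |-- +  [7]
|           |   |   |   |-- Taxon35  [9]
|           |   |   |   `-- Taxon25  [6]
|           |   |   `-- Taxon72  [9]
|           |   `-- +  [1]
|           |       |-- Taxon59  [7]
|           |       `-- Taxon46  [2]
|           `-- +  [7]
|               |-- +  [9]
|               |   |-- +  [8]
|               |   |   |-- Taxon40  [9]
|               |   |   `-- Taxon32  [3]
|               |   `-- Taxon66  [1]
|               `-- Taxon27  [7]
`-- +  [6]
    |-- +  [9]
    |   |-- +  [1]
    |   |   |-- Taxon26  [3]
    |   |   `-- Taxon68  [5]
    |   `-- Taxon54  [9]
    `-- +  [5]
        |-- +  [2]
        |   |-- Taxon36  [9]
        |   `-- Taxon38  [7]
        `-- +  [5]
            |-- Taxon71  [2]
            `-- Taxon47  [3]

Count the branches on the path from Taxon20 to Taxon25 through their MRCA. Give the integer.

The MRCA of Taxon20 and Taxon25 is the node subtending ((Taxon30,((Taxon74,(Taxon77,Taxon20)),Taxon14)),((((Taxon22,Taxon19),(Taxon39,Taxon49)),(Taxon5,Taxon45),(Taxon15,Taxon64)),((((Taxon35,Taxon25),Taxon72),(Taxon59,Taxon46)),(((Taxon40,Taxon32),Taxon66),Taxon27)))).
From Taxon20 up to that node: 5 branches. From Taxon25 up to the same node: 6 branches. Total: 5 + 6 = 11.

11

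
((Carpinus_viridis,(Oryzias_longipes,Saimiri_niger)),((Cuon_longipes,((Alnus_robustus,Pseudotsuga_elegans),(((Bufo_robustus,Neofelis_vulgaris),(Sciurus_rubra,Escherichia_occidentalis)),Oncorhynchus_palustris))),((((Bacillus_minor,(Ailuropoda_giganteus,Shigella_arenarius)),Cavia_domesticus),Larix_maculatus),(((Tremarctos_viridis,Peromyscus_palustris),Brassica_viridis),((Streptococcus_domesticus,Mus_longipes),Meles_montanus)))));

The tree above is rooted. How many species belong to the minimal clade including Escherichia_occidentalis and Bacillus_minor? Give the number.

The MRCA of Escherichia_occidentalis and Bacillus_minor is the node subtending ((Cuon_longipes,((Alnus_robustus,Pseudotsuga_elegans),(((Bufo_robustus,Neofelis_vulgaris),(Sciurus_rubra,Escherichia_occidentalis)),Oncorhynchus_palustris))),((((Bacillus_minor,(Ailuropoda_giganteus,Shigella_arenarius)),Cavia_domesticus),Larix_maculatus),(((Tremarctos_viridis,Peromyscus_palustris),Brassica_viridis),((Streptococcus_domesticus,Mus_longipes),Meles_montanus)))).
That clade contains 19 terminal taxa: Ailuropoda_giganteus, Alnus_robustus, Bacillus_minor, Brassica_viridis, Bufo_robustus, Cavia_domesticus, Cuon_longipes, Escherichia_occidentalis, Larix_maculatus, Meles_montanus, Mus_longipes, Neofelis_vulgaris, Oncorhynchus_palustris, Peromyscus_palustris, Pseudotsuga_elegans, Sciurus_rubra, Shigella_arenarius, Streptococcus_domesticus, Tremarctos_viridis.

19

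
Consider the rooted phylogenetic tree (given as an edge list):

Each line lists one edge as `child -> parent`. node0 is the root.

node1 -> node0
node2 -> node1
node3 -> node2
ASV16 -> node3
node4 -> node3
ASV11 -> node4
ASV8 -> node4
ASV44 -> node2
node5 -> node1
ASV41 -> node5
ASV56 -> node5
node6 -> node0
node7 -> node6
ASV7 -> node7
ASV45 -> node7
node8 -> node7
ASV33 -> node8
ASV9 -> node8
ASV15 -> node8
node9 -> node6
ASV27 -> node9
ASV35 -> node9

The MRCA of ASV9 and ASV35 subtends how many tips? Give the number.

7

The MRCA of ASV9 and ASV35 is the node subtending ((ASV7,ASV45,(ASV33,ASV9,ASV15)),(ASV27,ASV35)).
That clade contains 7 terminal taxa: ASV15, ASV27, ASV33, ASV35, ASV45, ASV7, ASV9.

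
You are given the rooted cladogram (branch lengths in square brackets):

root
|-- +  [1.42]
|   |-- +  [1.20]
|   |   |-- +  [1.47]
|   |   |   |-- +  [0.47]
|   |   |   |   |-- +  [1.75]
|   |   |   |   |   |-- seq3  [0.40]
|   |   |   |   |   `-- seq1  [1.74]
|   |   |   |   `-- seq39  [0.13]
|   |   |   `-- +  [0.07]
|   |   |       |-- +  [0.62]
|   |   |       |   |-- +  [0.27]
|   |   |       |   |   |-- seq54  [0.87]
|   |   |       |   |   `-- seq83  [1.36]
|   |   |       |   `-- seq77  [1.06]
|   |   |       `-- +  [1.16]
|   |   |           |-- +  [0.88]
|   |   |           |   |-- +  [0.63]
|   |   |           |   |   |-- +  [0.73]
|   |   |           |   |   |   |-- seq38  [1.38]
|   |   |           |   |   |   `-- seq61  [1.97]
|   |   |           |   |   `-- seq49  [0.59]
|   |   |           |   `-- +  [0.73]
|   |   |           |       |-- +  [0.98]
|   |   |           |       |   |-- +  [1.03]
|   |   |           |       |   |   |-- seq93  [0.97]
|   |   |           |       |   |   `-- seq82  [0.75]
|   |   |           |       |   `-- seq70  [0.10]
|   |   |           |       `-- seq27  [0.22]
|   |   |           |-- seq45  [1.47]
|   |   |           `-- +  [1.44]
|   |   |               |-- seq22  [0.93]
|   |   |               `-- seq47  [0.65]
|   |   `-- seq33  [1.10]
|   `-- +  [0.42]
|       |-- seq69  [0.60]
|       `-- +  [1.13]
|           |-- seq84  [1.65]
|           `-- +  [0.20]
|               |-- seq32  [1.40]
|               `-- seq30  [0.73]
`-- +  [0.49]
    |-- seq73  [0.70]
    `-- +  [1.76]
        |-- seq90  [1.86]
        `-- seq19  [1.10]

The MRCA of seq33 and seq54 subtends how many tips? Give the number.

The MRCA of seq33 and seq54 is the node subtending ((((seq3,seq1),seq39),(((seq54,seq83),seq77),((((seq38,seq61),seq49),(((seq93,seq82),seq70),seq27)),seq45,(seq22,seq47)))),seq33).
That clade contains 17 terminal taxa: seq1, seq22, seq27, seq3, seq33, seq38, seq39, seq45, seq47, seq49, seq54, seq61, seq70, seq77, seq82, seq83, seq93.

17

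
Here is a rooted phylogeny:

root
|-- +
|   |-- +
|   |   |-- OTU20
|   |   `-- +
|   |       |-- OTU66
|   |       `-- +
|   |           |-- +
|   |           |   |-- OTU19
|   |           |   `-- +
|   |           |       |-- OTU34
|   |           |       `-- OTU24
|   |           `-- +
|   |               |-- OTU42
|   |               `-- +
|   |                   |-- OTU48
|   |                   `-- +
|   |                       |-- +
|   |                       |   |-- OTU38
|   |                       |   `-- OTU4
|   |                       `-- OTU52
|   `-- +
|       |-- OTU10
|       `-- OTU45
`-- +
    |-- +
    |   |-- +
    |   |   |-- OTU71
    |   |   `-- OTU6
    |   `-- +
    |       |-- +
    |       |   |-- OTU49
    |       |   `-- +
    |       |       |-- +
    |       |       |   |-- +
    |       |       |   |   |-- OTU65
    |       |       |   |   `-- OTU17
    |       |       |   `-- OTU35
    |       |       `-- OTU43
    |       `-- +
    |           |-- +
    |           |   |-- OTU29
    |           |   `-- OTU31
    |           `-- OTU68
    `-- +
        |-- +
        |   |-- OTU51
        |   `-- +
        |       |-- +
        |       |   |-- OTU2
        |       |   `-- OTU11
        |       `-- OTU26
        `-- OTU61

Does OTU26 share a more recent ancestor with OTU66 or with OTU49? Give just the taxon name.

OTU49

The MRCA of OTU26 and OTU49 subtends (((OTU71,OTU6),((OTU49,(((OTU65,OTU17),OTU35),OTU43)),((OTU29,OTU31),OTU68))),((OTU51,((OTU2,OTU11),OTU26)),OTU61)) (15 taxa).
The MRCA of OTU26 and OTU66 is the root, subtending the entire tree (27 taxa).
The first is nested inside the second, so OTU26 shares a more recent common ancestor with OTU49.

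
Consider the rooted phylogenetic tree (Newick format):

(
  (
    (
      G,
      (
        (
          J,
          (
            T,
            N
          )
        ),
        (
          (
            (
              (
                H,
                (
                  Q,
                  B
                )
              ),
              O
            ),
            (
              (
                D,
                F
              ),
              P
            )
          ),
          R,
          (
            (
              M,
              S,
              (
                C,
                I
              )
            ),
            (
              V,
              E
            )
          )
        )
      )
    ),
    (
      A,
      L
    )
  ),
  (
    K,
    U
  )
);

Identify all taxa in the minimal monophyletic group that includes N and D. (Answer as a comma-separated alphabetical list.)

B, C, D, E, F, H, I, J, M, N, O, P, Q, R, S, T, V

Tracing N: it sits inside (T,N).
Tracing D: it sits inside (D,F).
The smallest clade enclosing both is ((J,(T,N)),((((H,(Q,B)),O),((D,F),P)),R,((M,S,(C,I)),(V,E)))); the answer is its 17 terminal taxa in alphabetical order.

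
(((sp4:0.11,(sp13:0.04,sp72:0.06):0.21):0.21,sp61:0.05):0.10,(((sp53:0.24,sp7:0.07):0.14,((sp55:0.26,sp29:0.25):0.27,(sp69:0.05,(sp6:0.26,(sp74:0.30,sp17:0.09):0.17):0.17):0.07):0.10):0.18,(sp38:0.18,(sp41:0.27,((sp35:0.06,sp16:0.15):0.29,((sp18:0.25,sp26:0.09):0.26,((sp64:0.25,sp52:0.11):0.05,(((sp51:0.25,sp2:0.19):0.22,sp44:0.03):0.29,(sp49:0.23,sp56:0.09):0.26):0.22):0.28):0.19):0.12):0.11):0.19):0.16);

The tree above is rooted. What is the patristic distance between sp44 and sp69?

1.83

The path runs sp44 → … → MRCA → … → sp69; the MRCA is the node subtending (((sp53,sp7),((sp55,sp29),(sp69,(sp6,(sp74,sp17))))),(sp38,(sp41,((sp35,sp16),((sp18,sp26),((sp64,sp52),(((sp51,sp2),sp44),(sp49,sp56)))))))).
Branch lengths along that path: 0.03 + 0.29 + 0.22 + 0.28 + 0.19 + 0.12 + 0.11 + 0.19 + 0.18 + 0.10 + 0.07 + 0.05 = 1.83.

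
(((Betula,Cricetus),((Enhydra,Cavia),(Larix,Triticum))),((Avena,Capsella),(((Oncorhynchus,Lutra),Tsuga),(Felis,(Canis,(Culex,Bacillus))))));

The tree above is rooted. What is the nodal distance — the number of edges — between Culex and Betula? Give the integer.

The MRCA of Culex and Betula is the root of the tree.
From Culex up to that node: 6 branches. From Betula up to the same node: 3 branches. Total: 6 + 3 = 9.

9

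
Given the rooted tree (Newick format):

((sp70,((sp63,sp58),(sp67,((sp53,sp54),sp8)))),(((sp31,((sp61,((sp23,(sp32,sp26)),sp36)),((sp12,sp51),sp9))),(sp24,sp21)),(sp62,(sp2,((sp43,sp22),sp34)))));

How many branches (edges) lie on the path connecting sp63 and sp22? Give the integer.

The MRCA of sp63 and sp22 is the root of the tree.
From sp63 up to that node: 4 branches. From sp22 up to the same node: 6 branches. Total: 4 + 6 = 10.

10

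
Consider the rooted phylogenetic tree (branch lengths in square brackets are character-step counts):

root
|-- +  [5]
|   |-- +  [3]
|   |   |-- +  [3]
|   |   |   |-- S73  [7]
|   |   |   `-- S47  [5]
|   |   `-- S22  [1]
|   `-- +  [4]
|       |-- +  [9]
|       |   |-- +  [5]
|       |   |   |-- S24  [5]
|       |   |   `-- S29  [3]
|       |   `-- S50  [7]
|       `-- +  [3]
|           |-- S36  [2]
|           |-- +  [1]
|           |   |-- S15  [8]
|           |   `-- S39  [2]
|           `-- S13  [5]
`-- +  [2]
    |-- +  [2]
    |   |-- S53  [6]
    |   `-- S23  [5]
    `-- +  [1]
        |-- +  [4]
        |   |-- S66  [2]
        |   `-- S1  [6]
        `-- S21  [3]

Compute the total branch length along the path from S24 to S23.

The path runs S24 → … → MRCA → … → S23; the MRCA is the root of the tree.
Branch lengths along that path: 5 + 5 + 9 + 4 + 5 + 2 + 2 + 5 = 37.

37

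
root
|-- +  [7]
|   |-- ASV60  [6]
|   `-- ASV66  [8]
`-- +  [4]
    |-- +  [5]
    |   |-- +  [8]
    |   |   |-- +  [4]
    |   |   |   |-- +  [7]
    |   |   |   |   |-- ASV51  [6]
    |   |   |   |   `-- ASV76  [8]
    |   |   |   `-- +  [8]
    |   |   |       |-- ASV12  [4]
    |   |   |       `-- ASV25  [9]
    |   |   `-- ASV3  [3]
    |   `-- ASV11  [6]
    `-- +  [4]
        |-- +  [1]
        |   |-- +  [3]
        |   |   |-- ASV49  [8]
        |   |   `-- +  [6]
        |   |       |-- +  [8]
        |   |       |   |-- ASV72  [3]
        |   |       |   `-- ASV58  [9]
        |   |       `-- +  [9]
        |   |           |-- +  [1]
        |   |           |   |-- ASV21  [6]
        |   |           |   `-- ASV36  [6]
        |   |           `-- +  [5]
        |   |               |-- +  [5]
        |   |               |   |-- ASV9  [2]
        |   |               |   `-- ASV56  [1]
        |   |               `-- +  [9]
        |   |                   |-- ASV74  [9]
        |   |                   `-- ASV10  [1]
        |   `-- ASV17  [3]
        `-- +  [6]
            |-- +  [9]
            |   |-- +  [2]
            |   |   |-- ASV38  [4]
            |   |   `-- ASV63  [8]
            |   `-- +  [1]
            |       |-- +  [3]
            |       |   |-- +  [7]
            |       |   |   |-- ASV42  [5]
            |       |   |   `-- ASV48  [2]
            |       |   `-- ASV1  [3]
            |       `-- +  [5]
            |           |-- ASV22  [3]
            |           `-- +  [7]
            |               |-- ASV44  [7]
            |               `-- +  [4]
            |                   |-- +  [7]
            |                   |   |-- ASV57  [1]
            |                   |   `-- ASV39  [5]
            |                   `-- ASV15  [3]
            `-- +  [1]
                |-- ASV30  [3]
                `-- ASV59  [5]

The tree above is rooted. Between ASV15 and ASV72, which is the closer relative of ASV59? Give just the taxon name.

ASV15

The MRCA of ASV59 and ASV15 subtends (((ASV38,ASV63),(((ASV42,ASV48),ASV1),(ASV22,(ASV44,((ASV57,ASV39),ASV15))))),(ASV30,ASV59)) (12 taxa).
The MRCA of ASV59 and ASV72 subtends (((ASV49,((ASV72,ASV58),((ASV21,ASV36),((ASV9,ASV56),(ASV74,ASV10))))),ASV17),(((ASV38,ASV63),(((ASV42,ASV48),ASV1),(ASV22,(ASV44,((ASV57,ASV39),ASV15))))),(ASV30,ASV59))) (22 taxa).
The first is nested inside the second, so ASV59 shares a more recent common ancestor with ASV15.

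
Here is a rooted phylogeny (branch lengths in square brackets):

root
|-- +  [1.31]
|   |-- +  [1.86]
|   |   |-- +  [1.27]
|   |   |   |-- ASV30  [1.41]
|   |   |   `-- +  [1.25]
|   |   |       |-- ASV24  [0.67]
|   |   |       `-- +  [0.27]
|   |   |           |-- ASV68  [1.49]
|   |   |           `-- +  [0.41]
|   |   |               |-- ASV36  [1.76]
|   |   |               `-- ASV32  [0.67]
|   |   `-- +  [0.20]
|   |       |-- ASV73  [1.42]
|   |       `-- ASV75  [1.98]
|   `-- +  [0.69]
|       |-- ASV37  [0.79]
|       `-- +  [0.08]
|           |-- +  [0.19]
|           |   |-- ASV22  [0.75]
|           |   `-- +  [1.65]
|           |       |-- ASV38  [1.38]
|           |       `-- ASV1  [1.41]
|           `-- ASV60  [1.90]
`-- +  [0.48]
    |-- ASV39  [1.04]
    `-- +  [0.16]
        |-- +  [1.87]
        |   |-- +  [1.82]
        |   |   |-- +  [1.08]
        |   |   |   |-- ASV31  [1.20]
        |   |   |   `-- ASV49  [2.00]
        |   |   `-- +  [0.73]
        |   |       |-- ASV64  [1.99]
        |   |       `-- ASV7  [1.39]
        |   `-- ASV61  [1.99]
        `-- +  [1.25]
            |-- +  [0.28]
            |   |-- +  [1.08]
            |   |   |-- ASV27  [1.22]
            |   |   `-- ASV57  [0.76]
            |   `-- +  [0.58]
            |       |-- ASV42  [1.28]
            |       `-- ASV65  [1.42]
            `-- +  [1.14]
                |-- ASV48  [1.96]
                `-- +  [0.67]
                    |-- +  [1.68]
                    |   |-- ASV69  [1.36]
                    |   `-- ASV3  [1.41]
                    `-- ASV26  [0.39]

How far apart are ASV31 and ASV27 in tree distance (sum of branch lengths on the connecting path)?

9.80

The path runs ASV31 → … → MRCA → … → ASV27; the MRCA is the node subtending ((((ASV31,ASV49),(ASV64,ASV7)),ASV61),(((ASV27,ASV57),(ASV42,ASV65)),(ASV48,((ASV69,ASV3),ASV26)))).
Branch lengths along that path: 1.20 + 1.08 + 1.82 + 1.87 + 1.25 + 0.28 + 1.08 + 1.22 = 9.80.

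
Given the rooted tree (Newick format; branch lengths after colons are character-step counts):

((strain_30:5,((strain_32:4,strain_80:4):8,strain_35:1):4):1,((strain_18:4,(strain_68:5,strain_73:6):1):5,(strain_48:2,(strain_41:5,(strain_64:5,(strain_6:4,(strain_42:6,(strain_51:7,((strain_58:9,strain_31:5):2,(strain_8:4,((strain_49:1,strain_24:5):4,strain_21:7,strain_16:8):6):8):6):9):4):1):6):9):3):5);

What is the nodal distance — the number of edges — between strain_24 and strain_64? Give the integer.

9

The MRCA of strain_24 and strain_64 is the node subtending (strain_64,(strain_6,(strain_42,(strain_51,((strain_58,strain_31),(strain_8,((strain_49,strain_24),strain_21,strain_16))))))).
From strain_24 up to that node: 8 branches. From strain_64 up to the same node: 1 branch. Total: 8 + 1 = 9.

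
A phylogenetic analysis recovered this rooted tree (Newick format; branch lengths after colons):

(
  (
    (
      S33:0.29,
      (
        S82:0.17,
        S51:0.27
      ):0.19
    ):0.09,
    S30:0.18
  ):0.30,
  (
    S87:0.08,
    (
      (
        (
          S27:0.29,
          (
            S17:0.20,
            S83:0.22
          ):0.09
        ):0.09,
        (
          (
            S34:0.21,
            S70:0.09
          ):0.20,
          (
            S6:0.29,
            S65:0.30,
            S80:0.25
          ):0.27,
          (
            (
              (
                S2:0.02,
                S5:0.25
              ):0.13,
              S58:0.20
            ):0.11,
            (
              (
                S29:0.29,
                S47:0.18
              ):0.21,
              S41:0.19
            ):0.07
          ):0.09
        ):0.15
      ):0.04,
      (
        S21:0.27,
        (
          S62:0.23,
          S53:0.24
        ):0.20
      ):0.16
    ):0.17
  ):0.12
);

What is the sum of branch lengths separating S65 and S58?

The path runs S65 → … → MRCA → … → S58; the MRCA is the node subtending ((S34,S70),(S6,S65,S80),(((S2,S5),S58),((S29,S47),S41))).
Branch lengths along that path: 0.30 + 0.27 + 0.09 + 0.11 + 0.20 = 0.97.

0.97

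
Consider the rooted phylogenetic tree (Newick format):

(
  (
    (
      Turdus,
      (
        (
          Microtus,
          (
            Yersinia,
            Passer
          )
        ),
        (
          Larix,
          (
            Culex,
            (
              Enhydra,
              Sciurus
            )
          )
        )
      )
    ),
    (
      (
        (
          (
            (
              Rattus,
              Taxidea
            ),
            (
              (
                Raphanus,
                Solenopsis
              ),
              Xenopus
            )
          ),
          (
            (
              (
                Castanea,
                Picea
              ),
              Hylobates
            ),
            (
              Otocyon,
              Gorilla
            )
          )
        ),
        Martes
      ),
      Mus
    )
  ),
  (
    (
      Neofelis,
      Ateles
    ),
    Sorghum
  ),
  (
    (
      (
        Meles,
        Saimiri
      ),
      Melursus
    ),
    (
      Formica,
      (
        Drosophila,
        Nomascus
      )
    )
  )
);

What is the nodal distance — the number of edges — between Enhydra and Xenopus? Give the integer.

12

The MRCA of Enhydra and Xenopus is the node subtending ((Turdus,((Microtus,(Yersinia,Passer)),(Larix,(Culex,(Enhydra,Sciurus))))),(((((Rattus,Taxidea),((Raphanus,Solenopsis),Xenopus)),(((Castanea,Picea),Hylobates),(Otocyon,Gorilla))),Martes),Mus)).
From Enhydra up to that node: 6 branches. From Xenopus up to the same node: 6 branches. Total: 6 + 6 = 12.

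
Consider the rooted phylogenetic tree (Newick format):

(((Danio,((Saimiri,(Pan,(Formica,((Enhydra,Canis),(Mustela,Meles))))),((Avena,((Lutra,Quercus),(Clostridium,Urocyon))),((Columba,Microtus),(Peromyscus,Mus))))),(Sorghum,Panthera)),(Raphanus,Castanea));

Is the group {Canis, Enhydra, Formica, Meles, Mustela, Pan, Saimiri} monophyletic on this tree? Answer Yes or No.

Yes

The most recent common ancestor of these taxa subtends (Saimiri,(Pan,(Formica,((Enhydra,Canis),(Mustela,Meles))))).
That clade has exactly 7 tips — every listed taxon and nothing else — so the group is monophyletic.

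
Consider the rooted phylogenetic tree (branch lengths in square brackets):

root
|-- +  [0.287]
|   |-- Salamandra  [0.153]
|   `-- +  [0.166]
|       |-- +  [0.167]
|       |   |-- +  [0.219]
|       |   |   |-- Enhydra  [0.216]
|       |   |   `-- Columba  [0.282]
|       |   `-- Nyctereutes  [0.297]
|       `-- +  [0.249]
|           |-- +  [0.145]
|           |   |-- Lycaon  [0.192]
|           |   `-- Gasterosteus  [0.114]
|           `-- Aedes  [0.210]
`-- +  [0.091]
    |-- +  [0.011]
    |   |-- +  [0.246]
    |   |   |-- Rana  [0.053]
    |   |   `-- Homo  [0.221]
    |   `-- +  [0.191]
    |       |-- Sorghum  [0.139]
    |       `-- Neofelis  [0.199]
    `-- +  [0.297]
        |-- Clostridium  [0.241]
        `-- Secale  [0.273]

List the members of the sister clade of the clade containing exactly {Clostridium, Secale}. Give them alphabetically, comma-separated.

Homo, Neofelis, Rana, Sorghum

The clade containing exactly {Clostridium, Secale} attaches to the tree at the node subtending (((Rana,Homo),(Sorghum,Neofelis)),(Clostridium,Secale)).
The other lineage descending from that same node — the sister group — is ((Rana,Homo),(Sorghum,Neofelis)); its 4 tips in alphabetical order are the answer.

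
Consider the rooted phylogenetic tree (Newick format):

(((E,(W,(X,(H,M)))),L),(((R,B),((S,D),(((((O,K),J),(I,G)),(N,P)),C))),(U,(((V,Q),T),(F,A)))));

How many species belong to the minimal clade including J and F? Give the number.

18

The MRCA of J and F is the node subtending (((R,B),((S,D),(((((O,K),J),(I,G)),(N,P)),C))),(U,(((V,Q),T),(F,A)))).
That clade contains 18 terminal taxa: A, B, C, D, F, G, I, J, K, N, O, P, Q, R, S, T, U, V.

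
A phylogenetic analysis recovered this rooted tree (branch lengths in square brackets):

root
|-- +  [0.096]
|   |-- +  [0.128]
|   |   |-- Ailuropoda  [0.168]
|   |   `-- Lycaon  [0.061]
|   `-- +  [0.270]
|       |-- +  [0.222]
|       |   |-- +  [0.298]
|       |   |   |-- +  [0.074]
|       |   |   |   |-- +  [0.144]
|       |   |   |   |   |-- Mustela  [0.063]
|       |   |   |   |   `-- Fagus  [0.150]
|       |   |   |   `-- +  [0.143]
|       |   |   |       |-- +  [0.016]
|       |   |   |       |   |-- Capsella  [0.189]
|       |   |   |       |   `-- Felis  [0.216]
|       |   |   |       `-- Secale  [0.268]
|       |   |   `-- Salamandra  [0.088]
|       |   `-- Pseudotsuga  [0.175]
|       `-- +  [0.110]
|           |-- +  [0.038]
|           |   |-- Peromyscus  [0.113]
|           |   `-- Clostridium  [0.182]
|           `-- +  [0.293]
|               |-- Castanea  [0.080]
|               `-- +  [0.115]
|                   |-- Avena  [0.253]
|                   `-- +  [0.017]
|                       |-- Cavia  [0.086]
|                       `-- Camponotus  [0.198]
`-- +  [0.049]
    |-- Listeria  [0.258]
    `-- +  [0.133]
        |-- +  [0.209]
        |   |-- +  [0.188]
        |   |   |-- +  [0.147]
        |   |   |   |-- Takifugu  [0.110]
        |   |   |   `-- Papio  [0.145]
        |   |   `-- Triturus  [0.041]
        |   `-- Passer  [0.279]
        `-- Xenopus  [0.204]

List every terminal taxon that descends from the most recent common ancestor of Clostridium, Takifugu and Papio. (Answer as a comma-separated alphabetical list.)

Tracing Clostridium: it sits inside (Peromyscus,Clostridium).
Tracing Takifugu: it sits inside (Takifugu,Papio).
Tracing Papio: it sits inside (Takifugu,Papio).
The smallest clade enclosing all 3 is the whole tree (their MRCA is the root), so the answer is all 21 tips in alphabetical order.

Ailuropoda, Avena, Camponotus, Capsella, Castanea, Cavia, Clostridium, Fagus, Felis, Listeria, Lycaon, Mustela, Papio, Passer, Peromyscus, Pseudotsuga, Salamandra, Secale, Takifugu, Triturus, Xenopus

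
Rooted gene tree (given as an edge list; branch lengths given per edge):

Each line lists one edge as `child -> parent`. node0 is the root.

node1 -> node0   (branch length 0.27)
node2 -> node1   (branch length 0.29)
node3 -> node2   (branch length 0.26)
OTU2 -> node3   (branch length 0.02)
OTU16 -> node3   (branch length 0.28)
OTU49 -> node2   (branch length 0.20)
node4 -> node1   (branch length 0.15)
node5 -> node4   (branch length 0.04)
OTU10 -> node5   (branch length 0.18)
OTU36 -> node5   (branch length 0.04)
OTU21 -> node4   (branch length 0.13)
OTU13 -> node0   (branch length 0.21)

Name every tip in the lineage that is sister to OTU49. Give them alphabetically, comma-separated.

OTU16, OTU2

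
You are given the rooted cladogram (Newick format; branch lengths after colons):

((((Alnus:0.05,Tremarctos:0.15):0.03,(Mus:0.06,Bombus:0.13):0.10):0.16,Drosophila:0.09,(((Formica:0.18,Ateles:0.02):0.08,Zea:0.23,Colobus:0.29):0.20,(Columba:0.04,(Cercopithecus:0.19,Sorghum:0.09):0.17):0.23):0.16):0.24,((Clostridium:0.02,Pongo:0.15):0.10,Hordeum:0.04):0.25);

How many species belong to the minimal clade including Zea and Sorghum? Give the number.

7

The MRCA of Zea and Sorghum is the node subtending (((Formica,Ateles),Zea,Colobus),(Columba,(Cercopithecus,Sorghum))).
That clade contains 7 terminal taxa: Ateles, Cercopithecus, Colobus, Columba, Formica, Sorghum, Zea.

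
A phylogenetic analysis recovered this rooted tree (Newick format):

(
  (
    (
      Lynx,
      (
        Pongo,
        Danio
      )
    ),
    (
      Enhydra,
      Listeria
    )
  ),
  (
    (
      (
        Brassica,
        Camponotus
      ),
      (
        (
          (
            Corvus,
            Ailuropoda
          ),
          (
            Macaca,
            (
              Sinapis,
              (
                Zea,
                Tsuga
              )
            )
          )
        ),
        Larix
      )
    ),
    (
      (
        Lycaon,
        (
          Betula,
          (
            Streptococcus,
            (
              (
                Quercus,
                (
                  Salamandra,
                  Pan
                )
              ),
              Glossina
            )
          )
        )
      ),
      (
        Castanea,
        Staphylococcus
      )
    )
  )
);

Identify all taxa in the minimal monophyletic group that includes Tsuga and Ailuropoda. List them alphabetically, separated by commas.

Tracing Tsuga: it sits inside (Zea,Tsuga).
Tracing Ailuropoda: it sits inside (Corvus,Ailuropoda).
The smallest clade enclosing both is ((Corvus,Ailuropoda),(Macaca,(Sinapis,(Zea,Tsuga)))); the answer is its 6 terminal taxa in alphabetical order.

Ailuropoda, Corvus, Macaca, Sinapis, Tsuga, Zea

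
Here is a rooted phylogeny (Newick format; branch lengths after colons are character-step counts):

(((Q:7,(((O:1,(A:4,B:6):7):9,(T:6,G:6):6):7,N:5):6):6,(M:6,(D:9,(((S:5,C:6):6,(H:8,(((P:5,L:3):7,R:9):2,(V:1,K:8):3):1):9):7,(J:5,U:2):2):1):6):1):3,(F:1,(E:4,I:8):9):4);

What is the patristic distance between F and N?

25

The path runs F → … → MRCA → … → N; the MRCA is the root of the tree.
Branch lengths along that path: 1 + 4 + 3 + 6 + 6 + 5 = 25.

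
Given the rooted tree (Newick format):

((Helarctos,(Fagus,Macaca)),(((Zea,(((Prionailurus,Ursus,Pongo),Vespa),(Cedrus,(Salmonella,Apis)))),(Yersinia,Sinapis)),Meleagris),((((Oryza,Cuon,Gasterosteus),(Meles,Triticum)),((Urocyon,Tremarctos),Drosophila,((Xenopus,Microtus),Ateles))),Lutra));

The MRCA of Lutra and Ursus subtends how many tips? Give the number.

The MRCA of Lutra and Ursus is the root, so the clade is the entire tree.
That clade contains 26 terminal taxa: Apis, Ateles, Cedrus, Cuon, Drosophila, Fagus, Gasterosteus, Helarctos, Lutra, Macaca, Meleagris, Meles, Microtus, Oryza, Pongo, Prionailurus, Salmonella, Sinapis, Tremarctos, Triticum, Urocyon, Ursus, Vespa, Xenopus, Yersinia, Zea.

26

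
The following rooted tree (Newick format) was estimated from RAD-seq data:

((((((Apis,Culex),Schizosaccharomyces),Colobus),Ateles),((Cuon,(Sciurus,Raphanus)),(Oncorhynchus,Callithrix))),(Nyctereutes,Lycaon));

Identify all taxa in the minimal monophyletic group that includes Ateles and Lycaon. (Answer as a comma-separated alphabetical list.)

Apis, Ateles, Callithrix, Colobus, Culex, Cuon, Lycaon, Nyctereutes, Oncorhynchus, Raphanus, Schizosaccharomyces, Sciurus

Tracing Ateles: it sits inside ((((Apis,Culex),Schizosaccharomyces),Colobus),Ateles).
Tracing Lycaon: it sits inside (Nyctereutes,Lycaon).
The smallest clade enclosing both is the whole tree (their MRCA is the root), so the answer is all 12 tips in alphabetical order.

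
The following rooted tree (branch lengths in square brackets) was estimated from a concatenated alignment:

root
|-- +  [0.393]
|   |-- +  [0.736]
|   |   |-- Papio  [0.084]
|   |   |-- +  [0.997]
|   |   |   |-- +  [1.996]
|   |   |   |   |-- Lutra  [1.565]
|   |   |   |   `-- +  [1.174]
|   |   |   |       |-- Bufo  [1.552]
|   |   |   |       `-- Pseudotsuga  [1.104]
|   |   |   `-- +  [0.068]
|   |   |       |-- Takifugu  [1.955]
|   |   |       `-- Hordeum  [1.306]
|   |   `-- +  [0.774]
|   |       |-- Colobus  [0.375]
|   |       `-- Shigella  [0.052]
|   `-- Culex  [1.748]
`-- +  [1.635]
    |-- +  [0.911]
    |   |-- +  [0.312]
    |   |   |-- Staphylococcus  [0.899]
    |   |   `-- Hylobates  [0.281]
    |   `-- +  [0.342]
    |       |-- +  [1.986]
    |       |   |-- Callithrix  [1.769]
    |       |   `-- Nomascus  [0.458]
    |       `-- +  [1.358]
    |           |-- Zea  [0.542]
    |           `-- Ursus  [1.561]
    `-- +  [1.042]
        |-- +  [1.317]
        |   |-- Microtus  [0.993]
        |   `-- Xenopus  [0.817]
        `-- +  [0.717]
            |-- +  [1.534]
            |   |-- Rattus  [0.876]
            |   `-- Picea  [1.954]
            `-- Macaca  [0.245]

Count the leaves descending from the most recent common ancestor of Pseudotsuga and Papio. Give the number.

8

The MRCA of Pseudotsuga and Papio is the node subtending (Papio,((Lutra,(Bufo,Pseudotsuga)),(Takifugu,Hordeum)),(Colobus,Shigella)).
That clade contains 8 terminal taxa: Bufo, Colobus, Hordeum, Lutra, Papio, Pseudotsuga, Shigella, Takifugu.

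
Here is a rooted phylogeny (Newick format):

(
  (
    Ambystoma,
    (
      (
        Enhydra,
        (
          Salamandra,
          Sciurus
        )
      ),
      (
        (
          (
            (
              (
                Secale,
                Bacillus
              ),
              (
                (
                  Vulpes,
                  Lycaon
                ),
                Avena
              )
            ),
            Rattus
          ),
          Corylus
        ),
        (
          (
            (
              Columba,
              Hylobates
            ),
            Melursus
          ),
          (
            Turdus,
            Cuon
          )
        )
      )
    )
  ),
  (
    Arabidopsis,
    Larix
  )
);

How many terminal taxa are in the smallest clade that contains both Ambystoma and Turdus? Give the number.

The MRCA of Ambystoma and Turdus is the node subtending (Ambystoma,((Enhydra,(Salamandra,Sciurus)),(((((Secale,Bacillus),((Vulpes,Lycaon),Avena)),Rattus),Corylus),(((Columba,Hylobates),Melursus),(Turdus,Cuon))))).
That clade contains 16 terminal taxa: Ambystoma, Avena, Bacillus, Columba, Corylus, Cuon, Enhydra, Hylobates, Lycaon, Melursus, Rattus, Salamandra, Sciurus, Secale, Turdus, Vulpes.

16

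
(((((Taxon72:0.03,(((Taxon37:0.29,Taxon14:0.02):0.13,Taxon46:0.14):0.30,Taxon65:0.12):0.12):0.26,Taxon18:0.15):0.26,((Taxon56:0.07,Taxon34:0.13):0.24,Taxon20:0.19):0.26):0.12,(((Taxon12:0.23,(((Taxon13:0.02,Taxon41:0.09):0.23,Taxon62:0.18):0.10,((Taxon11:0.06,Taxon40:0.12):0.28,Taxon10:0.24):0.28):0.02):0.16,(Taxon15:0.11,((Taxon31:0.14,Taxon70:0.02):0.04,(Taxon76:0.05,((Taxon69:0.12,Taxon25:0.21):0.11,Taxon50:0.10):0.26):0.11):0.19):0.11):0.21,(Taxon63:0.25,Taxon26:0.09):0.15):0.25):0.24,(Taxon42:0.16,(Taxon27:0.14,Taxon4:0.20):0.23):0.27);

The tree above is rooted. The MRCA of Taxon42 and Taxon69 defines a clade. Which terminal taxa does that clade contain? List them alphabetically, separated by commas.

Tracing Taxon42: it sits inside (Taxon42,(Taxon27,Taxon4)).
Tracing Taxon69: it sits inside (Taxon69,Taxon25).
The smallest clade enclosing both is the whole tree (their MRCA is the root), so the answer is all 28 tips in alphabetical order.

Taxon10, Taxon11, Taxon12, Taxon13, Taxon14, Taxon15, Taxon18, Taxon20, Taxon25, Taxon26, Taxon27, Taxon31, Taxon34, Taxon37, Taxon4, Taxon40, Taxon41, Taxon42, Taxon46, Taxon50, Taxon56, Taxon62, Taxon63, Taxon65, Taxon69, Taxon70, Taxon72, Taxon76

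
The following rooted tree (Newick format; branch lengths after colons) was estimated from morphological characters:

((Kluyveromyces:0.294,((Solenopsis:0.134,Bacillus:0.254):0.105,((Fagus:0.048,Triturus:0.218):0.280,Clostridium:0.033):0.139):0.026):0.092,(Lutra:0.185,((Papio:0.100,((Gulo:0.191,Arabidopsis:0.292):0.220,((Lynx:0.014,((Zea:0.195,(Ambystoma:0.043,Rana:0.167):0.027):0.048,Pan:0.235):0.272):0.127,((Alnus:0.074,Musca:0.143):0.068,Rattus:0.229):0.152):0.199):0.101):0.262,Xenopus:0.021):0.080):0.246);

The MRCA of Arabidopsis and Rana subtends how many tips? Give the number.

The MRCA of Arabidopsis and Rana is the node subtending ((Gulo,Arabidopsis),((Lynx,((Zea,(Ambystoma,Rana)),Pan)),((Alnus,Musca),Rattus))).
That clade contains 10 terminal taxa: Alnus, Ambystoma, Arabidopsis, Gulo, Lynx, Musca, Pan, Rana, Rattus, Zea.

10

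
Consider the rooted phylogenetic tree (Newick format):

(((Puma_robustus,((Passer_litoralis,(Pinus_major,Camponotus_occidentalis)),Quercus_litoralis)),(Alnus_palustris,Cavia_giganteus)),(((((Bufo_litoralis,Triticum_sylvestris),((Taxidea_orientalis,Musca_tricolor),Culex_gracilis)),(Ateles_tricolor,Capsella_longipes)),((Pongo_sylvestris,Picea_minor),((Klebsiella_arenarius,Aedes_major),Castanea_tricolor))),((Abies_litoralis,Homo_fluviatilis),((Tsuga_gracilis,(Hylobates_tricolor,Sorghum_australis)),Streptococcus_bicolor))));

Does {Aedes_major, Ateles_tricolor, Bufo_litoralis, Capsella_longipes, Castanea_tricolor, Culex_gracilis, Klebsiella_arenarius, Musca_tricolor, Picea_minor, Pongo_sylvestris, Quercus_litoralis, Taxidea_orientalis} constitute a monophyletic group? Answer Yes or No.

The MRCA of the listed taxa is the root, so the smallest clade containing them is the whole tree.
That clade also contains Abies_litoralis, Alnus_palustris, Camponotus_occidentalis, Cavia_giganteus, Homo_fluviatilis, Hylobates_tricolor, Passer_litoralis, Pinus_major, Puma_robustus, Sorghum_australis, Streptococcus_bicolor, Triticum_sylvestris, Tsuga_gracilis, which are not in the proposed group, so the group is not monophyletic.

No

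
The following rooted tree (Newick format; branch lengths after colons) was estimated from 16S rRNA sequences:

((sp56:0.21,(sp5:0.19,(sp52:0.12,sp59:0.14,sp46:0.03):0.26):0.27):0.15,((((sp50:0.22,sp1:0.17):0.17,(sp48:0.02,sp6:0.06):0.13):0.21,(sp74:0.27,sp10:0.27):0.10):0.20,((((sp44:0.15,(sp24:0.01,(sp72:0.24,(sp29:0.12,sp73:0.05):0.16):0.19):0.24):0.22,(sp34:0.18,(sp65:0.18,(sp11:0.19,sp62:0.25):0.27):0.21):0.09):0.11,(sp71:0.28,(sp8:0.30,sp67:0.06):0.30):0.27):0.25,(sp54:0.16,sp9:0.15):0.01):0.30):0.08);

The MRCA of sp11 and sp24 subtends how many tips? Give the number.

9

The MRCA of sp11 and sp24 is the node subtending ((sp44,(sp24,(sp72,(sp29,sp73)))),(sp34,(sp65,(sp11,sp62)))).
That clade contains 9 terminal taxa: sp11, sp24, sp29, sp34, sp44, sp62, sp65, sp72, sp73.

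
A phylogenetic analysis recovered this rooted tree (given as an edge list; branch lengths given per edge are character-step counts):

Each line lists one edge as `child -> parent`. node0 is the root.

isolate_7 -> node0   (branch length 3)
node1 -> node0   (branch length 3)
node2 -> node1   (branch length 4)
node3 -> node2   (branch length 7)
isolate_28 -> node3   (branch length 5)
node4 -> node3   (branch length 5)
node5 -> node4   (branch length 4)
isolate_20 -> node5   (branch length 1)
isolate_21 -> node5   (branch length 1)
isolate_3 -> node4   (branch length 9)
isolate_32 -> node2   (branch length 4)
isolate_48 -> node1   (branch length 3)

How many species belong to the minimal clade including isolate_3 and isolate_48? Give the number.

6

The MRCA of isolate_3 and isolate_48 is the node subtending (((isolate_28,((isolate_20,isolate_21),isolate_3)),isolate_32),isolate_48).
That clade contains 6 terminal taxa: isolate_20, isolate_21, isolate_28, isolate_3, isolate_32, isolate_48.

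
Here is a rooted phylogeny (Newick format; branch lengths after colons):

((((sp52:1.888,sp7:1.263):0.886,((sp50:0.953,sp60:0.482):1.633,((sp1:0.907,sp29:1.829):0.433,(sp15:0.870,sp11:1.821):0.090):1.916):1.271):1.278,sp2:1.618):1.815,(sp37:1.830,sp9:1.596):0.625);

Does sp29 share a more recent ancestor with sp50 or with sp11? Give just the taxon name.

The MRCA of sp29 and sp11 subtends ((sp1,sp29),(sp15,sp11)) (4 taxa).
The MRCA of sp29 and sp50 subtends ((sp50,sp60),((sp1,sp29),(sp15,sp11))) (6 taxa).
The first is nested inside the second, so sp29 shares a more recent common ancestor with sp11.

sp11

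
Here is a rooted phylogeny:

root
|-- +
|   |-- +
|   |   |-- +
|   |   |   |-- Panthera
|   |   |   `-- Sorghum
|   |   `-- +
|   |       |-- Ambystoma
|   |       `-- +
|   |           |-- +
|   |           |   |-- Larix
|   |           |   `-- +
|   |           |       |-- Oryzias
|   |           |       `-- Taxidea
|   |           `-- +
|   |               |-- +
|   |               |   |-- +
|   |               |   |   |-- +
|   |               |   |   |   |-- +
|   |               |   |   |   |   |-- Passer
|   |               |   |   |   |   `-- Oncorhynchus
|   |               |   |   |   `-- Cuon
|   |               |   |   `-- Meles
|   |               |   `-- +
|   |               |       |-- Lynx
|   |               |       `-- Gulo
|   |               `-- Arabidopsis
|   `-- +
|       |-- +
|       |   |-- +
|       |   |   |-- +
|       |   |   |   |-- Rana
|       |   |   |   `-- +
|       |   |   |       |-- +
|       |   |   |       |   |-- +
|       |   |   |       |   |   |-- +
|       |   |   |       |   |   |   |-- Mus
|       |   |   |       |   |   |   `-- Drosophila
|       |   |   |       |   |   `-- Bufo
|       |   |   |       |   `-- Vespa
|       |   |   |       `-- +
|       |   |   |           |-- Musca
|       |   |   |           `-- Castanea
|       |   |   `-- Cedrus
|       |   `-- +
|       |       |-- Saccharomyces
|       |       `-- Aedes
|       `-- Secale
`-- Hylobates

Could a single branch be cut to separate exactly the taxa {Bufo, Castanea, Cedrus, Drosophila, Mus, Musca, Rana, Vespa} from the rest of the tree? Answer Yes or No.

Yes

The most recent common ancestor of these taxa subtends ((Rana,((((Mus,Drosophila),Bufo),Vespa),(Musca,Castanea))),Cedrus).
That clade has exactly 8 tips — every listed taxon and nothing else — so the group is monophyletic.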